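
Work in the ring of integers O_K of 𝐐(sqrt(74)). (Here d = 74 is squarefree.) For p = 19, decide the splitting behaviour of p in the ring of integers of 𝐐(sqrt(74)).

74 mod 4 = 2, hence disc K = 4·74 = 296 and O_K = ℤ[√74].
Since gcd(19, 296) = 1 the prime 19 does not ramify.
Compute (74/19) via Euler: 17^((19-1)/2) mod 19 = 1, so (74/19) = 1.
(74/19) = 1, so 19 splits.

splits completely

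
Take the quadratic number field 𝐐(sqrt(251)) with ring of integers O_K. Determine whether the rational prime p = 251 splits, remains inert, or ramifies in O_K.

ramified

251 mod 4 = 3, hence disc K = 4·251 = 1004 and O_K = ℤ[√251].
251 divides disc(K) = 1004, so 251 ramifies.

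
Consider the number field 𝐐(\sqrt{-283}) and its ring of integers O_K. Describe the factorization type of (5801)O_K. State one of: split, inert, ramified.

split — (5801) = 𝔭₁𝔭₂ with 𝔭₁ ≠ 𝔭₂

-283 mod 4 = 1, hence disc K = -283 and O_K = ℤ[(1+√-283)/2].
5801 ∤ -283, so 5801 is unramified.
Compute (-283/5801) via Euler: 5518^((5801-1)/2) mod 5801 = 1, so (-283/5801) = 1.
Legendre symbol 1 ⇒ 5801 is split.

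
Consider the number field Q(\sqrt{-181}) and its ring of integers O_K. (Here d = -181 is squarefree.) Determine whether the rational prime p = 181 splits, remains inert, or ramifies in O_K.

ramifies in O_K

Since -181 ≢ 1 mod 4, the ring of integers is ℤ[√-181] with discriminant 4·(-181) = -724.
Ramification test: 181 | -724. The prime 181 ramifies in K.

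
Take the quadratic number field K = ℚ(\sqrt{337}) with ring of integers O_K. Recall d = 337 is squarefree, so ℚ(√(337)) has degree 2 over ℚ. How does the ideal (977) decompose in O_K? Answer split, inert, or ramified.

inert

337 mod 4 = 1, hence disc K = 337 and O_K = ℤ[(1+√337)/2].
977 ∤ 337, so 977 is unramified.
Legendre symbol by Euler's criterion: (337/977) ≡ 337^488 ≡ 976 (mod 977), i.e. (337/977) = -1.
(337/977) = -1, so 977 is inert.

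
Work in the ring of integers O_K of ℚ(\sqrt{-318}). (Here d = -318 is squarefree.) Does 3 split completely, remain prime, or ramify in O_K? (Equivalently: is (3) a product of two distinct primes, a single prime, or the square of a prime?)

p ramifies

-318 mod 4 = 2, hence disc K = 4·(-318) = -1272 and O_K = ℤ[√-318].
Ramification test: 3 | -1272. The prime 3 ramifies in K.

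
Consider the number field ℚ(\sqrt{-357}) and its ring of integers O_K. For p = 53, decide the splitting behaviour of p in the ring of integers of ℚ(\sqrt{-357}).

-357 mod 4 = 3, hence disc K = 4·(-357) = -1428 and O_K = ℤ[√-357].
disc(K) = -1428 is not divisible by 53; 53 is unramified.
Euler's criterion: (-357)^26 mod 53 = 52. Thus (-357|53) = -1.
(-357/53) = -1, so 53 is inert.

remains prime (inert)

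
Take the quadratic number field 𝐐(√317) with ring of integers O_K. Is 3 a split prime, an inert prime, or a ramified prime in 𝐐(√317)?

Since 317 ≡ 1 mod 4, the ring of integers is ℤ[(1+√317)/2] with discriminant 317.
3 ∤ 317, so 3 is unramified.
Legendre symbol by Euler's criterion: (317/3) ≡ 317^1 ≡ 2 (mod 3), i.e. (317/3) = -1.
d is a non-residue mod p, hence 3 remains inert in O_K.

remains prime (inert)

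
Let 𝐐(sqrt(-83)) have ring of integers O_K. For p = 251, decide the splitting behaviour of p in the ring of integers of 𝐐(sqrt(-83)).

251 remains inert

d = -83 ≡ 1 (mod 4), so O_K = ℤ[(1+√-83)/2] and disc(K) = d = -83.
Since gcd(251, -83) = 1 the prime 251 does not ramify.
(-83/251) = 168^125 mod 251 = 250, giving Legendre symbol -1.
Legendre symbol -1 ⇒ 251 is inert.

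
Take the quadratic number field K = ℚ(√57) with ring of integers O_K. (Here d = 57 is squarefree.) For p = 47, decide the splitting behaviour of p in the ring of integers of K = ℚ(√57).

47 remains inert

Since 57 ≡ 1 mod 4, the ring of integers is ℤ[(1+√57)/2] with discriminant 57.
47 ∤ 57, so 47 is unramified.
Euler's criterion: 57^23 mod 47 = 46. Thus (57|47) = -1.
Legendre symbol -1 ⇒ 47 is inert.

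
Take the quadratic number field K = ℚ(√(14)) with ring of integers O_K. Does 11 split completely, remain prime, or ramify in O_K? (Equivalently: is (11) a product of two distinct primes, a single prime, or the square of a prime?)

11 splits in O_K

Since 14 ≢ 1 mod 4, the ring of integers is ℤ[√14] with discriminant 4·14 = 56.
11 ∤ 56, so 11 is unramified.
Compute (14/11) via Euler: 3^((11-1)/2) mod 11 = 1, so (14/11) = 1.
d is a quadratic residue mod p, hence 11 splits in O_K.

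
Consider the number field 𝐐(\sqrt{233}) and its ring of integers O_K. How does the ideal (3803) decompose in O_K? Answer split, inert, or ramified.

233 mod 4 = 1, hence disc K = 233 and O_K = ℤ[(1+√233)/2].
3803 ∤ 233, so 3803 is unramified.
(233/3803) = 233^1901 mod 3803 = 3802, giving Legendre symbol -1.
(233/3803) = -1, so 3803 is inert.

inert — (3803) stays prime in O_K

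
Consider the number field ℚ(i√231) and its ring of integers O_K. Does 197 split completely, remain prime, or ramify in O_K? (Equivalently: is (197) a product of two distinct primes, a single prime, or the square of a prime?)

p splits

Since -231 ≡ 1 mod 4, the ring of integers is ℤ[(1+√-231)/2] with discriminant -231.
197 ∤ -231, so 197 is unramified.
Compute (-231/197) via Euler: 163^((197-1)/2) mod 197 = 1, so (-231/197) = 1.
(-231/197) = 1, so 197 splits.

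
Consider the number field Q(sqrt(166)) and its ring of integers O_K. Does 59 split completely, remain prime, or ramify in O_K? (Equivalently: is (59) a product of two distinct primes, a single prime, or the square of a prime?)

split

Since 166 ≢ 1 mod 4, the ring of integers is ℤ[√166] with discriminant 4·166 = 664.
Since gcd(59, 664) = 1 the prime 59 does not ramify.
Euler's criterion: 166^29 mod 59 = 1. Thus (166|59) = 1.
(166/59) = 1, so 59 splits.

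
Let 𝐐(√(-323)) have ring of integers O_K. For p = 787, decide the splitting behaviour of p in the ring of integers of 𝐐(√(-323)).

-323 mod 4 = 1, hence disc K = -323 and O_K = ℤ[(1+√-323)/2].
787 ∤ -323, so 787 is unramified.
Euler's criterion: (-323)^393 mod 787 = 1. Thus (-323|787) = 1.
(-323/787) = 1, so 787 splits.

p splits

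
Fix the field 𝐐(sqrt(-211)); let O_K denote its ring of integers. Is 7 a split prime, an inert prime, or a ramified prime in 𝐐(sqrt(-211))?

7 remains inert

d = -211 ≡ 1 (mod 4), so O_K = ℤ[(1+√-211)/2] and disc(K) = d = -211.
disc(K) = -211 is not divisible by 7; 7 is unramified.
Compute (-211/7) via Euler: 6^((7-1)/2) mod 7 = 6, so (-211/7) = -1.
d is a non-residue mod p, hence 7 remains inert in O_K.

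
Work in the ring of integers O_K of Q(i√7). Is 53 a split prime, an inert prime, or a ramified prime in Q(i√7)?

d = -7 ≡ 1 (mod 4), so O_K = ℤ[(1+√-7)/2] and disc(K) = d = -7.
53 ∤ -7, so 53 is unramified.
(-7/53) = 46^26 mod 53 = 1, giving Legendre symbol 1.
(-7/53) = 1, so 53 splits.

p splits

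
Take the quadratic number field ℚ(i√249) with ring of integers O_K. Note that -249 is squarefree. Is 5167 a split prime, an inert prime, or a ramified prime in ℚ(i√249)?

remains prime (inert)

Since -249 ≢ 1 mod 4, the ring of integers is ℤ[√-249] with discriminant 4·(-249) = -996.
Since gcd(5167, -996) = 1 the prime 5167 does not ramify.
Legendre symbol by Euler's criterion: (-249/5167) ≡ (-249)^2583 ≡ 5166 (mod 5167), i.e. (-249/5167) = -1.
(-249/5167) = -1, so 5167 is inert.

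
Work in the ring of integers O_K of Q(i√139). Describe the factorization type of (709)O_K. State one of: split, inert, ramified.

d = -139 ≡ 1 (mod 4), so O_K = ℤ[(1+√-139)/2] and disc(K) = d = -139.
709 ∤ -139, so 709 is unramified.
Legendre symbol by Euler's criterion: (-139/709) ≡ (-139)^354 ≡ 708 (mod 709), i.e. (-139/709) = -1.
(-139/709) = -1, so 709 is inert.

709 remains inert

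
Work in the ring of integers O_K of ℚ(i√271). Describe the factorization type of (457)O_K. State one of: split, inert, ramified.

remains prime (inert)

d = -271 ≡ 1 (mod 4), so O_K = ℤ[(1+√-271)/2] and disc(K) = d = -271.
disc(K) = -271 is not divisible by 457; 457 is unramified.
Compute (-271/457) via Euler: 186^((457-1)/2) mod 457 = 456, so (-271/457) = -1.
d is a non-residue mod p, hence 457 remains inert in O_K.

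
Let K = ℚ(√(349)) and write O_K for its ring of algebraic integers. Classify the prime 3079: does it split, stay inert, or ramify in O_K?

Since 349 ≡ 1 mod 4, the ring of integers is ℤ[(1+√349)/2] with discriminant 349.
Since gcd(3079, 349) = 1 the prime 3079 does not ramify.
Legendre symbol by Euler's criterion: (349/3079) ≡ 349^1539 ≡ 3078 (mod 3079), i.e. (349/3079) = -1.
d is a non-residue mod p, hence 3079 remains inert in O_K.

inert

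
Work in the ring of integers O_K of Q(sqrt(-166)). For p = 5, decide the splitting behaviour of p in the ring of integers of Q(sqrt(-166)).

d = -166 ≡ 2 (mod 4), so O_K = ℤ[√-166] and disc(K) = 4d = -664.
disc(K) = -664 is not divisible by 5; 5 is unramified.
Legendre symbol by Euler's criterion: (-166/5) ≡ (-166)^2 ≡ 1 (mod 5), i.e. (-166/5) = 1.
Legendre symbol 1 ⇒ 5 is split.

split — (5) = 𝔭₁𝔭₂ with 𝔭₁ ≠ 𝔭₂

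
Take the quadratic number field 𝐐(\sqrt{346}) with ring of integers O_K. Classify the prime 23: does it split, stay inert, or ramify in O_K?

split — (23) = 𝔭₁𝔭₂ with 𝔭₁ ≠ 𝔭₂

Since 346 ≢ 1 mod 4, the ring of integers is ℤ[√346] with discriminant 4·346 = 1384.
disc(K) = 1384 is not divisible by 23; 23 is unramified.
Euler's criterion: 346^11 mod 23 = 1. Thus (346|23) = 1.
d is a quadratic residue mod p, hence 23 splits in O_K.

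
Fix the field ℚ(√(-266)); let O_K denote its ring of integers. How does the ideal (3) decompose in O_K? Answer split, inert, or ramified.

d = -266 ≡ 2 (mod 4), so O_K = ℤ[√-266] and disc(K) = 4d = -1064.
Since gcd(3, -1064) = 1 the prime 3 does not ramify.
Euler's criterion: (-266)^1 mod 3 = 1. Thus (-266|3) = 1.
Legendre symbol 1 ⇒ 3 is split.

split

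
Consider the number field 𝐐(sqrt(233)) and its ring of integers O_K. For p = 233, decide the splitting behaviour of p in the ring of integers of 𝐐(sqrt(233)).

233 mod 4 = 1, hence disc K = 233 and O_K = ℤ[(1+√233)/2].
Ramification test: 233 | 233. The prime 233 ramifies in K.

ramified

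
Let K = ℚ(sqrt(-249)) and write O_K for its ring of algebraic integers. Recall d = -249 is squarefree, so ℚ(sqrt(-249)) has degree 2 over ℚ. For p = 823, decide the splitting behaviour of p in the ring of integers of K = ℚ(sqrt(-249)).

Since -249 ≢ 1 mod 4, the ring of integers is ℤ[√-249] with discriminant 4·(-249) = -996.
823 ∤ -996, so 823 is unramified.
Euler's criterion: (-249)^411 mod 823 = 1. Thus (-249|823) = 1.
d is a quadratic residue mod p, hence 823 splits in O_K.

split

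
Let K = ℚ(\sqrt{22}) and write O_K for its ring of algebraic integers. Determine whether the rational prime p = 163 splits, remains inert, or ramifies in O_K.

Since 22 ≢ 1 mod 4, the ring of integers is ℤ[√22] with discriminant 4·22 = 88.
163 ∤ 88, so 163 is unramified.
Euler's criterion: 22^81 mod 163 = 1. Thus (22|163) = 1.
Legendre symbol 1 ⇒ 163 is split.

p splits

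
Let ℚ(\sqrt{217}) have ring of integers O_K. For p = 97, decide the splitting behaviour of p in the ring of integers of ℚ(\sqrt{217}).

p is inert

Since 217 ≡ 1 mod 4, the ring of integers is ℤ[(1+√217)/2] with discriminant 217.
97 ∤ 217, so 97 is unramified.
(217/97) = 23^48 mod 97 = 96, giving Legendre symbol -1.
d is a non-residue mod p, hence 97 remains inert in O_K.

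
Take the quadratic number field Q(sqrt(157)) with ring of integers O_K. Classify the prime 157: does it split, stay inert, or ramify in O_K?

Since 157 ≡ 1 mod 4, the ring of integers is ℤ[(1+√157)/2] with discriminant 157.
157 divides disc(K) = 157, so 157 ramifies.

p ramifies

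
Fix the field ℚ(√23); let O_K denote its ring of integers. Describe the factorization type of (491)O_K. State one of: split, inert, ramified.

remains prime (inert)

23 mod 4 = 3, hence disc K = 4·23 = 92 and O_K = ℤ[√23].
disc(K) = 92 is not divisible by 491; 491 is unramified.
Euler's criterion: 23^245 mod 491 = 490. Thus (23|491) = -1.
(23/491) = -1, so 491 is inert.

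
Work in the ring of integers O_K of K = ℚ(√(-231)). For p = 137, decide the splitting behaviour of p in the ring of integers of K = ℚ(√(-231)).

Since -231 ≡ 1 mod 4, the ring of integers is ℤ[(1+√-231)/2] with discriminant -231.
137 ∤ -231, so 137 is unramified.
(-231/137) = 43^68 mod 137 = 136, giving Legendre symbol -1.
d is a non-residue mod p, hence 137 remains inert in O_K.

inert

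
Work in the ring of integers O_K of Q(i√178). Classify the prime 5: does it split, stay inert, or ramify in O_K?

-178 mod 4 = 2, hence disc K = 4·(-178) = -712 and O_K = ℤ[√-178].
5 ∤ -712, so 5 is unramified.
Euler's criterion: (-178)^2 mod 5 = 4. Thus (-178|5) = -1.
(-178/5) = -1, so 5 is inert.

p is inert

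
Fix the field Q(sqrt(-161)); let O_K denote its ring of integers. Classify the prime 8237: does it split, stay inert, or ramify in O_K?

8237 remains inert

Since -161 ≢ 1 mod 4, the ring of integers is ℤ[√-161] with discriminant 4·(-161) = -644.
8237 ∤ -644, so 8237 is unramified.
Legendre symbol by Euler's criterion: (-161/8237) ≡ (-161)^4118 ≡ 8236 (mod 8237), i.e. (-161/8237) = -1.
(-161/8237) = -1, so 8237 is inert.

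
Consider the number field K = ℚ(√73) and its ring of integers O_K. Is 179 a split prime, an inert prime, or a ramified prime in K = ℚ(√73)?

73 mod 4 = 1, hence disc K = 73 and O_K = ℤ[(1+√73)/2].
Since gcd(179, 73) = 1 the prime 179 does not ramify.
(73/179) = 73^89 mod 179 = 178, giving Legendre symbol -1.
d is a non-residue mod p, hence 179 remains inert in O_K.

remains prime (inert)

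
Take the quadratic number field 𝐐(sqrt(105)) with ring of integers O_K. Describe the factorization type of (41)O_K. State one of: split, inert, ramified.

splits completely

Since 105 ≡ 1 mod 4, the ring of integers is ℤ[(1+√105)/2] with discriminant 105.
Since gcd(41, 105) = 1 the prime 41 does not ramify.
Compute (105/41) via Euler: 23^((41-1)/2) mod 41 = 1, so (105/41) = 1.
d is a quadratic residue mod p, hence 41 splits in O_K.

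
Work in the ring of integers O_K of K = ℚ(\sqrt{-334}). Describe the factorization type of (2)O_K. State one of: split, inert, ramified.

Since -334 ≢ 1 mod 4, the ring of integers is ℤ[√-334] with discriminant 4·(-334) = -1336.
Ramification test: 2 | -1336. The prime 2 ramifies in K.

p ramifies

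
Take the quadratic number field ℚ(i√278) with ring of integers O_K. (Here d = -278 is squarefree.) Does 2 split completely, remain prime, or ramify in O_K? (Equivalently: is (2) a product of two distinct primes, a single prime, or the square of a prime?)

d = -278 ≡ 2 (mod 4), so O_K = ℤ[√-278] and disc(K) = 4d = -1112.
2 divides disc(K) = -1112, so 2 ramifies.

ramified — (2) = 𝔭²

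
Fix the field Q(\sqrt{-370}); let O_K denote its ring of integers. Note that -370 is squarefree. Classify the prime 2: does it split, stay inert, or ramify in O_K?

ramified

Since -370 ≢ 1 mod 4, the ring of integers is ℤ[√-370] with discriminant 4·(-370) = -1480.
Ramification test: 2 | -1480. The prime 2 ramifies in K.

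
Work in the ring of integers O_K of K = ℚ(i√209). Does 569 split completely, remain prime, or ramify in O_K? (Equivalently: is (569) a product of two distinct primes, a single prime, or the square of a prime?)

split

-209 mod 4 = 3, hence disc K = 4·(-209) = -836 and O_K = ℤ[√-209].
569 ∤ -836, so 569 is unramified.
Euler's criterion: (-209)^284 mod 569 = 1. Thus (-209|569) = 1.
d is a quadratic residue mod p, hence 569 splits in O_K.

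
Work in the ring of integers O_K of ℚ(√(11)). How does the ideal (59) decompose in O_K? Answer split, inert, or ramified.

inert

d = 11 ≡ 3 (mod 4), so O_K = ℤ[√11] and disc(K) = 4d = 44.
59 ∤ 44, so 59 is unramified.
(11/59) = 11^29 mod 59 = 58, giving Legendre symbol -1.
d is a non-residue mod p, hence 59 remains inert in O_K.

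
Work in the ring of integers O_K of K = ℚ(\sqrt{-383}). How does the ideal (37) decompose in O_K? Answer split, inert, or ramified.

-383 mod 4 = 1, hence disc K = -383 and O_K = ℤ[(1+√-383)/2].
disc(K) = -383 is not divisible by 37; 37 is unramified.
Euler's criterion: (-383)^18 mod 37 = 36. Thus (-383|37) = -1.
Legendre symbol -1 ⇒ 37 is inert.

p is inert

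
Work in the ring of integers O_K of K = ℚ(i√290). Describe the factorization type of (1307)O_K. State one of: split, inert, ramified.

split — (1307) = 𝔭₁𝔭₂ with 𝔭₁ ≠ 𝔭₂

d = -290 ≡ 2 (mod 4), so O_K = ℤ[√-290] and disc(K) = 4d = -1160.
Since gcd(1307, -1160) = 1 the prime 1307 does not ramify.
Compute (-290/1307) via Euler: 1017^((1307-1)/2) mod 1307 = 1, so (-290/1307) = 1.
Legendre symbol 1 ⇒ 1307 is split.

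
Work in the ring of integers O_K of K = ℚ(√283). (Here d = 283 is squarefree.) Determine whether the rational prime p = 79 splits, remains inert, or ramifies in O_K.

d = 283 ≡ 3 (mod 4), so O_K = ℤ[√283] and disc(K) = 4d = 1132.
disc(K) = 1132 is not divisible by 79; 79 is unramified.
Euler's criterion: 283^39 mod 79 = 1. Thus (283|79) = 1.
d is a quadratic residue mod p, hence 79 splits in O_K.

split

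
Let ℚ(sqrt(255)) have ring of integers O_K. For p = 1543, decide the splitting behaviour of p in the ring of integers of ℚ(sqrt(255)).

255 mod 4 = 3, hence disc K = 4·255 = 1020 and O_K = ℤ[√255].
1543 ∤ 1020, so 1543 is unramified.
Euler's criterion: 255^771 mod 1543 = 1. Thus (255|1543) = 1.
Legendre symbol 1 ⇒ 1543 is split.

splits completely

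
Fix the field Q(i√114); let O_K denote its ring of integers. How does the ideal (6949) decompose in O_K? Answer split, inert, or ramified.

Since -114 ≢ 1 mod 4, the ring of integers is ℤ[√-114] with discriminant 4·(-114) = -456.
6949 ∤ -456, so 6949 is unramified.
(-114/6949) = 6835^3474 mod 6949 = 1, giving Legendre symbol 1.
Legendre symbol 1 ⇒ 6949 is split.

6949 splits in O_K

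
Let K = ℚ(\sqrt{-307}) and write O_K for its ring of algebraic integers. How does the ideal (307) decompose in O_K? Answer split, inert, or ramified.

p ramifies

Since -307 ≡ 1 mod 4, the ring of integers is ℤ[(1+√-307)/2] with discriminant -307.
307 divides disc(K) = -307, so 307 ramifies.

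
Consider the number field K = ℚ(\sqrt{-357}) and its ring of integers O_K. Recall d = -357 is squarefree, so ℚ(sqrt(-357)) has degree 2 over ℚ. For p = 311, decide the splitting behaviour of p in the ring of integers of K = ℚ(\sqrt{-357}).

d = -357 ≡ 3 (mod 4), so O_K = ℤ[√-357] and disc(K) = 4d = -1428.
disc(K) = -1428 is not divisible by 311; 311 is unramified.
(-357/311) = 265^155 mod 311 = 1, giving Legendre symbol 1.
d is a quadratic residue mod p, hence 311 splits in O_K.

split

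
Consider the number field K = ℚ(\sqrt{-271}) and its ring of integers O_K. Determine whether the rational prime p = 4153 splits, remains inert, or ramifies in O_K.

splits completely

Since -271 ≡ 1 mod 4, the ring of integers is ℤ[(1+√-271)/2] with discriminant -271.
4153 ∤ -271, so 4153 is unramified.
(-271/4153) = 3882^2076 mod 4153 = 1, giving Legendre symbol 1.
(-271/4153) = 1, so 4153 splits.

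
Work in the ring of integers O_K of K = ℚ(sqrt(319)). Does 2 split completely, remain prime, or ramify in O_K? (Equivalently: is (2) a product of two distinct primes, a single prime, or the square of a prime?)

ramified

319 mod 4 = 3, hence disc K = 4·319 = 1276 and O_K = ℤ[√319].
disc(K) = 1276 = 2·638, so p = 2 is ramified.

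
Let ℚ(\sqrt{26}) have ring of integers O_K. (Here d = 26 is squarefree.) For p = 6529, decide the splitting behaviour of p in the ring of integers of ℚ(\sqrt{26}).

split

d = 26 ≡ 2 (mod 4), so O_K = ℤ[√26] and disc(K) = 4d = 104.
6529 ∤ 104, so 6529 is unramified.
(26/6529) = 26^3264 mod 6529 = 1, giving Legendre symbol 1.
d is a quadratic residue mod p, hence 6529 splits in O_K.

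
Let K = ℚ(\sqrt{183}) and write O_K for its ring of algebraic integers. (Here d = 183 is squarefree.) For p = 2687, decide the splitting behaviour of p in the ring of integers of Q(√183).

d = 183 ≡ 3 (mod 4), so O_K = ℤ[√183] and disc(K) = 4d = 732.
Since gcd(2687, 732) = 1 the prime 2687 does not ramify.
Compute (183/2687) via Euler: 183^((2687-1)/2) mod 2687 = 1, so (183/2687) = 1.
d is a quadratic residue mod p, hence 2687 splits in O_K.

p splits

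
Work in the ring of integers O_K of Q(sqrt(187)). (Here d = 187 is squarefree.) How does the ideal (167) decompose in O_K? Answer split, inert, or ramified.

inert — (167) stays prime in O_K

Since 187 ≢ 1 mod 4, the ring of integers is ℤ[√187] with discriminant 4·187 = 748.
Since gcd(167, 748) = 1 the prime 167 does not ramify.
Euler's criterion: 187^83 mod 167 = 166. Thus (187|167) = -1.
(187/167) = -1, so 167 is inert.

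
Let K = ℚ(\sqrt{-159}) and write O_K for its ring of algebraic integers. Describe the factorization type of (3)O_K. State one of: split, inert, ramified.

3 is ramified

d = -159 ≡ 1 (mod 4), so O_K = ℤ[(1+√-159)/2] and disc(K) = d = -159.
Ramification test: 3 | -159. The prime 3 ramifies in K.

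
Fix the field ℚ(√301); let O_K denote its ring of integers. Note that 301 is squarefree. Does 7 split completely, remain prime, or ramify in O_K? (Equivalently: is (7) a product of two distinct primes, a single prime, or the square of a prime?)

Since 301 ≡ 1 mod 4, the ring of integers is ℤ[(1+√301)/2] with discriminant 301.
Ramification test: 7 | 301. The prime 7 ramifies in K.

ramified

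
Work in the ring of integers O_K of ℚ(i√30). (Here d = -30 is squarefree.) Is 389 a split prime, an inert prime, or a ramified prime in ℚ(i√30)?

split — (389) = 𝔭₁𝔭₂ with 𝔭₁ ≠ 𝔭₂

Since -30 ≢ 1 mod 4, the ring of integers is ℤ[√-30] with discriminant 4·(-30) = -120.
disc(K) = -120 is not divisible by 389; 389 is unramified.
(-30/389) = 359^194 mod 389 = 1, giving Legendre symbol 1.
(-30/389) = 1, so 389 splits.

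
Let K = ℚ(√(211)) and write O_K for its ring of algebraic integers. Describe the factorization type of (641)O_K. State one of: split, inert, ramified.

d = 211 ≡ 3 (mod 4), so O_K = ℤ[√211] and disc(K) = 4d = 844.
Since gcd(641, 844) = 1 the prime 641 does not ramify.
Compute (211/641) via Euler: 211^((641-1)/2) mod 641 = 640, so (211/641) = -1.
Legendre symbol -1 ⇒ 641 is inert.

641 remains inert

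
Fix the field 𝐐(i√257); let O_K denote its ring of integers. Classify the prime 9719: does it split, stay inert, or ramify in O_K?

split

Since -257 ≢ 1 mod 4, the ring of integers is ℤ[√-257] with discriminant 4·(-257) = -1028.
Since gcd(9719, -1028) = 1 the prime 9719 does not ramify.
Euler's criterion: (-257)^4859 mod 9719 = 1. Thus (-257|9719) = 1.
d is a quadratic residue mod p, hence 9719 splits in O_K.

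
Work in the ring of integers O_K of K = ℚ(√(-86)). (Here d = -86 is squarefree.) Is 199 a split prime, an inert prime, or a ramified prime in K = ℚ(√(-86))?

Since -86 ≢ 1 mod 4, the ring of integers is ℤ[√-86] with discriminant 4·(-86) = -344.
disc(K) = -344 is not divisible by 199; 199 is unramified.
Euler's criterion: (-86)^99 mod 199 = 198. Thus (-86|199) = -1.
(-86/199) = -1, so 199 is inert.

inert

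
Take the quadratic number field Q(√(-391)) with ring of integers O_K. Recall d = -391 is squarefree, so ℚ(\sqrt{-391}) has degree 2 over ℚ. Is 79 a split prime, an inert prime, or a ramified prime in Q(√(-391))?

d = -391 ≡ 1 (mod 4), so O_K = ℤ[(1+√-391)/2] and disc(K) = d = -391.
disc(K) = -391 is not divisible by 79; 79 is unramified.
(-391/79) = 4^39 mod 79 = 1, giving Legendre symbol 1.
(-391/79) = 1, so 79 splits.

split — (79) = 𝔭₁𝔭₂ with 𝔭₁ ≠ 𝔭₂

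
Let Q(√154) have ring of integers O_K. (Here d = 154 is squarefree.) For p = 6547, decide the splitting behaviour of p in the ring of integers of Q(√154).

Since 154 ≢ 1 mod 4, the ring of integers is ℤ[√154] with discriminant 4·154 = 616.
Since gcd(6547, 616) = 1 the prime 6547 does not ramify.
Compute (154/6547) via Euler: 154^((6547-1)/2) mod 6547 = 1, so (154/6547) = 1.
(154/6547) = 1, so 6547 splits.

split — (6547) = 𝔭₁𝔭₂ with 𝔭₁ ≠ 𝔭₂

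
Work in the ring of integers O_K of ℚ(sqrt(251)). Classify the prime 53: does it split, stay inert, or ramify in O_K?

inert

d = 251 ≡ 3 (mod 4), so O_K = ℤ[√251] and disc(K) = 4d = 1004.
53 ∤ 1004, so 53 is unramified.
Euler's criterion: 251^26 mod 53 = 52. Thus (251|53) = -1.
d is a non-residue mod p, hence 53 remains inert in O_K.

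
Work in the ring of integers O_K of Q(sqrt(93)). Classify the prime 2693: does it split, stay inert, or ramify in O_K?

93 mod 4 = 1, hence disc K = 93 and O_K = ℤ[(1+√93)/2].
2693 ∤ 93, so 2693 is unramified.
Legendre symbol by Euler's criterion: (93/2693) ≡ 93^1346 ≡ 1 (mod 2693), i.e. (93/2693) = 1.
Legendre symbol 1 ⇒ 2693 is split.

p splits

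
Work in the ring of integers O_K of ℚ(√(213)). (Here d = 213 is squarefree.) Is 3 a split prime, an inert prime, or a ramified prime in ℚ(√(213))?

d = 213 ≡ 1 (mod 4), so O_K = ℤ[(1+√213)/2] and disc(K) = d = 213.
3 divides disc(K) = 213, so 3 ramifies.

ramified — (3) = 𝔭²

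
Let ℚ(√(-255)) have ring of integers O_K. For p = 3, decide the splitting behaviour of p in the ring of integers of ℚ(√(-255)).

d = -255 ≡ 1 (mod 4), so O_K = ℤ[(1+√-255)/2] and disc(K) = d = -255.
Ramification test: 3 | -255. The prime 3 ramifies in K.

ramified — (3) = 𝔭²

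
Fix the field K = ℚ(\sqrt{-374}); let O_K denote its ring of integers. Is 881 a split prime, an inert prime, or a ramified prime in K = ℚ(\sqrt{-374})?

881 remains inert

-374 mod 4 = 2, hence disc K = 4·(-374) = -1496 and O_K = ℤ[√-374].
Since gcd(881, -1496) = 1 the prime 881 does not ramify.
Euler's criterion: (-374)^440 mod 881 = 880. Thus (-374|881) = -1.
Legendre symbol -1 ⇒ 881 is inert.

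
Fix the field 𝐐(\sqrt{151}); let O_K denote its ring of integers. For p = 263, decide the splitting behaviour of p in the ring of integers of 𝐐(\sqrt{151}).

263 splits in O_K

d = 151 ≡ 3 (mod 4), so O_K = ℤ[√151] and disc(K) = 4d = 604.
Since gcd(263, 604) = 1 the prime 263 does not ramify.
(151/263) = 151^131 mod 263 = 1, giving Legendre symbol 1.
d is a quadratic residue mod p, hence 263 splits in O_K.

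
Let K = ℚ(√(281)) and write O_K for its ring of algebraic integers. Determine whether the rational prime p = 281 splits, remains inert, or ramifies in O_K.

d = 281 ≡ 1 (mod 4), so O_K = ℤ[(1+√281)/2] and disc(K) = d = 281.
281 divides disc(K) = 281, so 281 ramifies.

ramified — (281) = 𝔭²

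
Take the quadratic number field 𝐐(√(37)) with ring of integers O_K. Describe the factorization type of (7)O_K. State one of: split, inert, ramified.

splits completely

Since 37 ≡ 1 mod 4, the ring of integers is ℤ[(1+√37)/2] with discriminant 37.
Since gcd(7, 37) = 1 the prime 7 does not ramify.
(37/7) = 2^3 mod 7 = 1, giving Legendre symbol 1.
d is a quadratic residue mod p, hence 7 splits in O_K.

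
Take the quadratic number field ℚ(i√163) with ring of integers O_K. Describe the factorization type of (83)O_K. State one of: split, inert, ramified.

-163 mod 4 = 1, hence disc K = -163 and O_K = ℤ[(1+√-163)/2].
disc(K) = -163 is not divisible by 83; 83 is unramified.
(-163/83) = 3^41 mod 83 = 1, giving Legendre symbol 1.
d is a quadratic residue mod p, hence 83 splits in O_K.

83 splits in O_K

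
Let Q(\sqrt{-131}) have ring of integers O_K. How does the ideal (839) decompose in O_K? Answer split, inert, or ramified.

Since -131 ≡ 1 mod 4, the ring of integers is ℤ[(1+√-131)/2] with discriminant -131.
Since gcd(839, -131) = 1 the prime 839 does not ramify.
Euler's criterion: (-131)^419 mod 839 = 1. Thus (-131|839) = 1.
(-131/839) = 1, so 839 splits.

839 splits in O_K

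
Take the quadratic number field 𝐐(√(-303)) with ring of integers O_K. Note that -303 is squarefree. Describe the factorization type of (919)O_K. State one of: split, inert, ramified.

d = -303 ≡ 1 (mod 4), so O_K = ℤ[(1+√-303)/2] and disc(K) = d = -303.
Since gcd(919, -303) = 1 the prime 919 does not ramify.
(-303/919) = 616^459 mod 919 = 918, giving Legendre symbol -1.
d is a non-residue mod p, hence 919 remains inert in O_K.

inert — (919) stays prime in O_K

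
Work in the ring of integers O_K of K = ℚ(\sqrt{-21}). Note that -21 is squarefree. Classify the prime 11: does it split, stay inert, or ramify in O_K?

-21 mod 4 = 3, hence disc K = 4·(-21) = -84 and O_K = ℤ[√-21].
disc(K) = -84 is not divisible by 11; 11 is unramified.
Compute (-21/11) via Euler: 1^((11-1)/2) mod 11 = 1, so (-21/11) = 1.
Legendre symbol 1 ⇒ 11 is split.

p splits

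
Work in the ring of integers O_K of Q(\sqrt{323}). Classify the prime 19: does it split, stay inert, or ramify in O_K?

ramified

Since 323 ≢ 1 mod 4, the ring of integers is ℤ[√323] with discriminant 4·323 = 1292.
Ramification test: 19 | 1292. The prime 19 ramifies in K.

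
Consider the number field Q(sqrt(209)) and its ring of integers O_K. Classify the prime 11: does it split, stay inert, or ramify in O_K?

Since 209 ≡ 1 mod 4, the ring of integers is ℤ[(1+√209)/2] with discriminant 209.
11 divides disc(K) = 209, so 11 ramifies.

11 is ramified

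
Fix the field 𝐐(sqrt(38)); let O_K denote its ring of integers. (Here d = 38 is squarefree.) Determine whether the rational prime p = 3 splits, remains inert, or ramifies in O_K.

remains prime (inert)

Since 38 ≢ 1 mod 4, the ring of integers is ℤ[√38] with discriminant 4·38 = 152.
disc(K) = 152 is not divisible by 3; 3 is unramified.
(38/3) = 2^1 mod 3 = 2, giving Legendre symbol -1.
Legendre symbol -1 ⇒ 3 is inert.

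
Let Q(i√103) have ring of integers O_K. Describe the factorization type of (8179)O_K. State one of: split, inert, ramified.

d = -103 ≡ 1 (mod 4), so O_K = ℤ[(1+√-103)/2] and disc(K) = d = -103.
8179 ∤ -103, so 8179 is unramified.
Legendre symbol by Euler's criterion: (-103/8179) ≡ (-103)^4089 ≡ 8178 (mod 8179), i.e. (-103/8179) = -1.
d is a non-residue mod p, hence 8179 remains inert in O_K.

inert — (8179) stays prime in O_K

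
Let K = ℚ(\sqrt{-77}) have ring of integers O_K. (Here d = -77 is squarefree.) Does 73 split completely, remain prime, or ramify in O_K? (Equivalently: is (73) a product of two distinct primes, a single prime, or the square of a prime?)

Since -77 ≢ 1 mod 4, the ring of integers is ℤ[√-77] with discriminant 4·(-77) = -308.
73 ∤ -308, so 73 is unramified.
(-77/73) = 69^36 mod 73 = 1, giving Legendre symbol 1.
(-77/73) = 1, so 73 splits.

splits completely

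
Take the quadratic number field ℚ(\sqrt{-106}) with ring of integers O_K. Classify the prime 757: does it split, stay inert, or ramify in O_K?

Since -106 ≢ 1 mod 4, the ring of integers is ℤ[√-106] with discriminant 4·(-106) = -424.
757 ∤ -424, so 757 is unramified.
(-106/757) = 651^378 mod 757 = 756, giving Legendre symbol -1.
d is a non-residue mod p, hence 757 remains inert in O_K.

remains prime (inert)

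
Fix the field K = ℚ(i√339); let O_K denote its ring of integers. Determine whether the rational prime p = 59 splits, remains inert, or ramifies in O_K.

Since -339 ≡ 1 mod 4, the ring of integers is ℤ[(1+√-339)/2] with discriminant -339.
Since gcd(59, -339) = 1 the prime 59 does not ramify.
(-339/59) = 15^29 mod 59 = 1, giving Legendre symbol 1.
(-339/59) = 1, so 59 splits.

split — (59) = 𝔭₁𝔭₂ with 𝔭₁ ≠ 𝔭₂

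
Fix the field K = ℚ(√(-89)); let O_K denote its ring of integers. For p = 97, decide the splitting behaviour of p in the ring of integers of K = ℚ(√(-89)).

p splits

d = -89 ≡ 3 (mod 4), so O_K = ℤ[√-89] and disc(K) = 4d = -356.
disc(K) = -356 is not divisible by 97; 97 is unramified.
Legendre symbol by Euler's criterion: (-89/97) ≡ (-89)^48 ≡ 1 (mod 97), i.e. (-89/97) = 1.
Legendre symbol 1 ⇒ 97 is split.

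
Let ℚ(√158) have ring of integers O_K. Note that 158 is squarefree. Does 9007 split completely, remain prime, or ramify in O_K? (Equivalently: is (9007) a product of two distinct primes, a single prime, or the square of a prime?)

remains prime (inert)

Since 158 ≢ 1 mod 4, the ring of integers is ℤ[√158] with discriminant 4·158 = 632.
9007 ∤ 632, so 9007 is unramified.
(158/9007) = 158^4503 mod 9007 = 9006, giving Legendre symbol -1.
d is a non-residue mod p, hence 9007 remains inert in O_K.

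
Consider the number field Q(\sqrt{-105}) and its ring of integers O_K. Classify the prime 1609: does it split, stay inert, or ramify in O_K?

Since -105 ≢ 1 mod 4, the ring of integers is ℤ[√-105] with discriminant 4·(-105) = -420.
1609 ∤ -420, so 1609 is unramified.
Legendre symbol by Euler's criterion: (-105/1609) ≡ (-105)^804 ≡ 1608 (mod 1609), i.e. (-105/1609) = -1.
d is a non-residue mod p, hence 1609 remains inert in O_K.

p is inert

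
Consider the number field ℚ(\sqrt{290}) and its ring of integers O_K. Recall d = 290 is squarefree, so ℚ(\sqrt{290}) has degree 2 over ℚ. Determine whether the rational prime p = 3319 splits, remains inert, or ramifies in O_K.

d = 290 ≡ 2 (mod 4), so O_K = ℤ[√290] and disc(K) = 4d = 1160.
3319 ∤ 1160, so 3319 is unramified.
Euler's criterion: 290^1659 mod 3319 = 1. Thus (290|3319) = 1.
d is a quadratic residue mod p, hence 3319 splits in O_K.

p splits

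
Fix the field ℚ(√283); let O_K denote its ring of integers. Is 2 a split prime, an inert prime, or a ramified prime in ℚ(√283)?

283 mod 4 = 3, hence disc K = 4·283 = 1132 and O_K = ℤ[√283].
disc(K) = 1132 = 2·566, so p = 2 is ramified.

ramified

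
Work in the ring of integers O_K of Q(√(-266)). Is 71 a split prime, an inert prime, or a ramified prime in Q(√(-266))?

Since -266 ≢ 1 mod 4, the ring of integers is ℤ[√-266] with discriminant 4·(-266) = -1064.
Since gcd(71, -1064) = 1 the prime 71 does not ramify.
(-266/71) = 18^35 mod 71 = 1, giving Legendre symbol 1.
d is a quadratic residue mod p, hence 71 splits in O_K.

p splits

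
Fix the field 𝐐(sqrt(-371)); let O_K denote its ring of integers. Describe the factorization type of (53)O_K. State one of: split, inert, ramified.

Since -371 ≡ 1 mod 4, the ring of integers is ℤ[(1+√-371)/2] with discriminant -371.
53 divides disc(K) = -371, so 53 ramifies.

p ramifies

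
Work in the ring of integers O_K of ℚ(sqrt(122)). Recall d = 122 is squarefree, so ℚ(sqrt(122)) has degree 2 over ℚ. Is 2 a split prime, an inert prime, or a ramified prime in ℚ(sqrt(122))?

2 is ramified

Since 122 ≢ 1 mod 4, the ring of integers is ℤ[√122] with discriminant 4·122 = 488.
Ramification test: 2 | 488. The prime 2 ramifies in K.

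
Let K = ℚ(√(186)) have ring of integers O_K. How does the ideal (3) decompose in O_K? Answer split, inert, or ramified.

Since 186 ≢ 1 mod 4, the ring of integers is ℤ[√186] with discriminant 4·186 = 744.
Ramification test: 3 | 744. The prime 3 ramifies in K.

3 is ramified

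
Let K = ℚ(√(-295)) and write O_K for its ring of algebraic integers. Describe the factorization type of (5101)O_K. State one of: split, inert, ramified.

5101 splits in O_K

Since -295 ≡ 1 mod 4, the ring of integers is ℤ[(1+√-295)/2] with discriminant -295.
5101 ∤ -295, so 5101 is unramified.
Euler's criterion: (-295)^2550 mod 5101 = 1. Thus (-295|5101) = 1.
Legendre symbol 1 ⇒ 5101 is split.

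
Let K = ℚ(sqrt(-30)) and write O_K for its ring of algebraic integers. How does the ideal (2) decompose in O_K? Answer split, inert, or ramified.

ramified

d = -30 ≡ 2 (mod 4), so O_K = ℤ[√-30] and disc(K) = 4d = -120.
2 divides disc(K) = -120, so 2 ramifies.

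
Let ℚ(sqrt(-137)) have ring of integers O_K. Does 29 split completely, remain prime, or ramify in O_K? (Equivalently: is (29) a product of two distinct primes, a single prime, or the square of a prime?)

p is inert

Since -137 ≢ 1 mod 4, the ring of integers is ℤ[√-137] with discriminant 4·(-137) = -548.
29 ∤ -548, so 29 is unramified.
Compute (-137/29) via Euler: 8^((29-1)/2) mod 29 = 28, so (-137/29) = -1.
d is a non-residue mod p, hence 29 remains inert in O_K.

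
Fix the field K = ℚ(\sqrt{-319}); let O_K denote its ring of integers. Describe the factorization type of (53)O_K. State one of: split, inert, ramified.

split — (53) = 𝔭₁𝔭₂ with 𝔭₁ ≠ 𝔭₂

Since -319 ≡ 1 mod 4, the ring of integers is ℤ[(1+√-319)/2] with discriminant -319.
disc(K) = -319 is not divisible by 53; 53 is unramified.
Euler's criterion: (-319)^26 mod 53 = 1. Thus (-319|53) = 1.
(-319/53) = 1, so 53 splits.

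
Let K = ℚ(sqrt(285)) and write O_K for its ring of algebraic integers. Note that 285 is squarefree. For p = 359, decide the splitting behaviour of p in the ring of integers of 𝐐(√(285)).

inert

d = 285 ≡ 1 (mod 4), so O_K = ℤ[(1+√285)/2] and disc(K) = d = 285.
Since gcd(359, 285) = 1 the prime 359 does not ramify.
Euler's criterion: 285^179 mod 359 = 358. Thus (285|359) = -1.
d is a non-residue mod p, hence 359 remains inert in O_K.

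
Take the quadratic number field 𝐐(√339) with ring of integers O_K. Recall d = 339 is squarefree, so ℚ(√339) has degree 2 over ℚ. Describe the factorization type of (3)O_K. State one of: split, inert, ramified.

d = 339 ≡ 3 (mod 4), so O_K = ℤ[√339] and disc(K) = 4d = 1356.
disc(K) = 1356 = 3·452, so p = 3 is ramified.

p ramifies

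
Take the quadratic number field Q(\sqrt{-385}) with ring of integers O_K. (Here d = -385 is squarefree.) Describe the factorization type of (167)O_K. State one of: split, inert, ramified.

Since -385 ≢ 1 mod 4, the ring of integers is ℤ[√-385] with discriminant 4·(-385) = -1540.
Since gcd(167, -1540) = 1 the prime 167 does not ramify.
Compute (-385/167) via Euler: 116^((167-1)/2) mod 167 = 1, so (-385/167) = 1.
(-385/167) = 1, so 167 splits.

split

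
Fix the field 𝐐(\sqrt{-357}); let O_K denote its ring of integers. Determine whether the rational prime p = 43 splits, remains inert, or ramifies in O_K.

Since -357 ≢ 1 mod 4, the ring of integers is ℤ[√-357] with discriminant 4·(-357) = -1428.
Since gcd(43, -1428) = 1 the prime 43 does not ramify.
Euler's criterion: (-357)^21 mod 43 = 42. Thus (-357|43) = -1.
d is a non-residue mod p, hence 43 remains inert in O_K.

remains prime (inert)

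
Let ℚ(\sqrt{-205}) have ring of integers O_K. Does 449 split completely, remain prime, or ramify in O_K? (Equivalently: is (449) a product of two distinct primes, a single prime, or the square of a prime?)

-205 mod 4 = 3, hence disc K = 4·(-205) = -820 and O_K = ℤ[√-205].
Since gcd(449, -820) = 1 the prime 449 does not ramify.
Compute (-205/449) via Euler: 244^((449-1)/2) mod 449 = 1, so (-205/449) = 1.
Legendre symbol 1 ⇒ 449 is split.

449 splits in O_K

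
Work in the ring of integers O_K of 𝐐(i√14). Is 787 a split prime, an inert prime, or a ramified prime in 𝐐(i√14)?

split

d = -14 ≡ 2 (mod 4), so O_K = ℤ[√-14] and disc(K) = 4d = -56.
Since gcd(787, -56) = 1 the prime 787 does not ramify.
(-14/787) = 773^393 mod 787 = 1, giving Legendre symbol 1.
d is a quadratic residue mod p, hence 787 splits in O_K.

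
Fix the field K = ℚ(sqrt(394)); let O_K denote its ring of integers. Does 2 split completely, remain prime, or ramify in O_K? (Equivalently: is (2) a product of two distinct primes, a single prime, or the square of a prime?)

ramified

394 mod 4 = 2, hence disc K = 4·394 = 1576 and O_K = ℤ[√394].
2 divides disc(K) = 1576, so 2 ramifies.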